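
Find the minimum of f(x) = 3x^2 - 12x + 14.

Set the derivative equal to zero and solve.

f(x) = 3x^2 - 12x + 14
f'(x) = 6x + (-12) = 0
x = 12/6 = 2
f(2) = 2
Since f''(x) = 6 > 0, this is a minimum.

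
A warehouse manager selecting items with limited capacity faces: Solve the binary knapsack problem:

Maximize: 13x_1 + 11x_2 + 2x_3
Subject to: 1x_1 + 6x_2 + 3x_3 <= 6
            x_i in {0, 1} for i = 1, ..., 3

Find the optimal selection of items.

Items: item 1 (v=13, w=1), item 2 (v=11, w=6), item 3 (v=2, w=3)
Capacity: 6
Checking all 8 subsets (w = total weight, v = total value):
  {}: w = 0, v = 0
  {1}: w = 1, v = 13
  {2}: w = 6, v = 11
  {3}: w = 3, v = 2
  {1, 2}: w = 7 > 6, infeasible
  {1, 3}: w = 4, v = 15
  {2, 3}: w = 9 > 6, infeasible
  {1, 2, 3}: w = 10 > 6, infeasible
Best feasible subset: items [1, 3]
Total weight: 4 <= 6, total value: 15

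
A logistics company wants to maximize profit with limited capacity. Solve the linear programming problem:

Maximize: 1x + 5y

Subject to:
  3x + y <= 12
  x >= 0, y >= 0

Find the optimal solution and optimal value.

The feasible region has vertices at [(0, 0), (4, 0), (0, 12)].
Checking objective 1x + 5y at each vertex:
  (0, 0): 1*0 + 5*0 = 0
  (4, 0): 1*4 + 5*0 = 4
  (0, 12): 1*0 + 5*12 = 60
Maximum is 60 at (0, 12).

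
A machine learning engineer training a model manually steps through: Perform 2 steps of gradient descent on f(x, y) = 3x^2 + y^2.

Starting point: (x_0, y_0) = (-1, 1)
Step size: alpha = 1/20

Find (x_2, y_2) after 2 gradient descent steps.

f(x,y) = 3x^2 + y^2
grad_x = 6x + 0y, grad_y = 2y + 0x
Step 1: grad = (-6, 2), (-7/10, 9/10)
Step 2: grad = (-21/5, 9/5), (-49/100, 81/100)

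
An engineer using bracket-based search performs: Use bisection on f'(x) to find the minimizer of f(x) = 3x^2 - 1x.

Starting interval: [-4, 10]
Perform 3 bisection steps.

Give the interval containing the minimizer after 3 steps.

Finding critical point of f(x) = 3x^2 - 1x using bisection on f'(x) = 6x + -1.
f'(x) = 0 when x = 1/6.
Starting interval: [-4, 10]
Step 1: mid = 3, f'(mid) = 17, new interval = [-4, 3]
Step 2: mid = -1/2, f'(mid) = -4, new interval = [-1/2, 3]
Step 3: mid = 5/4, f'(mid) = 13/2, new interval = [-1/2, 5/4]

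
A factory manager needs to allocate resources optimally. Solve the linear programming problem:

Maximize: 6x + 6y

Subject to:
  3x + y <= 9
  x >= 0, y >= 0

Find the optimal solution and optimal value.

The feasible region has vertices at [(0, 0), (3, 0), (0, 9)].
Checking objective 6x + 6y at each vertex:
  (0, 0): 6*0 + 6*0 = 0
  (3, 0): 6*3 + 6*0 = 18
  (0, 9): 6*0 + 6*9 = 54
Maximum is 54 at (0, 9).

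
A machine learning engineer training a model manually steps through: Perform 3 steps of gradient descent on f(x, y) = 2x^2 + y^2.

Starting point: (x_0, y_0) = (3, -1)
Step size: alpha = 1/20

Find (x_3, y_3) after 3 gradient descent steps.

f(x,y) = 2x^2 + y^2
grad_x = 4x + 0y, grad_y = 2y + 0x
Step 1: grad = (12, -2), (12/5, -9/10)
Step 2: grad = (48/5, -9/5), (48/25, -81/100)
Step 3: grad = (192/25, -81/50), (192/125, -729/1000)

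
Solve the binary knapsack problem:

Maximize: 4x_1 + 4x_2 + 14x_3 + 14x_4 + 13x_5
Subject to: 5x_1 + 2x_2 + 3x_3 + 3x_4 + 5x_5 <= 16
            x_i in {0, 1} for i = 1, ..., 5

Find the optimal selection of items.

Items: item 1 (v=4, w=5), item 2 (v=4, w=2), item 3 (v=14, w=3), item 4 (v=14, w=3), item 5 (v=13, w=5)
Capacity: 16
Checking all 32 subsets (w = total weight, v = total value):
  {}: w = 0, v = 0
  {1}: w = 5, v = 4
  {2}: w = 2, v = 4
  {3}: w = 3, v = 14
  {4}: w = 3, v = 14
  {5}: w = 5, v = 13
  {1, 2}: w = 7, v = 8
  {1, 3}: w = 8, v = 18
  {1, 4}: w = 8, v = 18
  {1, 5}: w = 10, v = 17
  {2, 3}: w = 5, v = 18
  {2, 4}: w = 5, v = 18
  {2, 5}: w = 7, v = 17
  {3, 4}: w = 6, v = 28
  {3, 5}: w = 8, v = 27
  {4, 5}: w = 8, v = 27
  {1, 2, 3}: w = 10, v = 22
  {1, 2, 4}: w = 10, v = 22
  {1, 2, 5}: w = 12, v = 21
  {1, 3, 4}: w = 11, v = 32
  {1, 3, 5}: w = 13, v = 31
  {1, 4, 5}: w = 13, v = 31
  {2, 3, 4}: w = 8, v = 32
  {2, 3, 5}: w = 10, v = 31
  {2, 4, 5}: w = 10, v = 31
  {3, 4, 5}: w = 11, v = 41
  {1, 2, 3, 4}: w = 13, v = 36
  {1, 2, 3, 5}: w = 15, v = 35
  {1, 2, 4, 5}: w = 15, v = 35
  {1, 3, 4, 5}: w = 16, v = 45
  {2, 3, 4, 5}: w = 13, v = 45
  {1, 2, 3, 4, 5}: w = 18 > 16, infeasible
Best feasible subset: items [1, 3, 4, 5]
(The same value 45 is also attained by {2, 3, 4, 5}.)
Total weight: 16 <= 16, total value: 45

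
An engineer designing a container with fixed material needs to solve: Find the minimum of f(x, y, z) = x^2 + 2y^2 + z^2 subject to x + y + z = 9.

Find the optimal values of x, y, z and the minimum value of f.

Using Lagrange multipliers on f = x^2 + 2y^2 + z^2 with constraint x + y + z = 9:
Conditions: 2*1*x = lambda, 2*2*y = lambda, 2*1*z = lambda
So x = lambda/2, y = lambda/4, z = lambda/2
Substituting into constraint: lambda * (5/4) = 9
lambda = 36/5
x = 18/5, y = 9/5, z = 18/5
Minimum value = 162/5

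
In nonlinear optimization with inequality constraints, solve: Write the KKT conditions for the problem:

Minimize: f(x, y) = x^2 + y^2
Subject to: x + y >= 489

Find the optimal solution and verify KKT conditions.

KKT conditions for min x^2 + y^2 s.t. x + y >= 489:
Stationarity: 2x = mu, 2y = mu
So x = y = mu/2.
Complementary slackness: mu*(x + y - 489) = 0
Primal feasibility: x + y >= 489; dual feasibility: mu >= 0
If mu = 0 then x = y = 0, but 0 + 0 < 489 is infeasible, so the constraint is active.
Constraint active: x + y = 2*(mu/2) = 489 => mu = 489
x = y = 489/2, f = 239121/2
Verify: stationarity 2*(489/2) = 489 = mu; primal 489/2 + 489/2 = 489 >= 489; dual mu = 489 >= 0; complementary slackness 489*(489 - 489) = 0. All KKT conditions hold.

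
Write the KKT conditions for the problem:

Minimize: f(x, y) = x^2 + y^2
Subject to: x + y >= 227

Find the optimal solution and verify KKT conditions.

KKT conditions for min x^2 + y^2 s.t. x + y >= 227:
Stationarity: 2x = mu, 2y = mu
So x = y = mu/2.
Complementary slackness: mu*(x + y - 227) = 0
Primal feasibility: x + y >= 227; dual feasibility: mu >= 0
If mu = 0 then x = y = 0, but 0 + 0 < 227 is infeasible, so the constraint is active.
Constraint active: x + y = 2*(mu/2) = 227 => mu = 227
x = y = 227/2, f = 51529/2
Verify: stationarity 2*(227/2) = 227 = mu; primal 227/2 + 227/2 = 227 >= 227; dual mu = 227 >= 0; complementary slackness 227*(227 - 227) = 0. All KKT conditions hold.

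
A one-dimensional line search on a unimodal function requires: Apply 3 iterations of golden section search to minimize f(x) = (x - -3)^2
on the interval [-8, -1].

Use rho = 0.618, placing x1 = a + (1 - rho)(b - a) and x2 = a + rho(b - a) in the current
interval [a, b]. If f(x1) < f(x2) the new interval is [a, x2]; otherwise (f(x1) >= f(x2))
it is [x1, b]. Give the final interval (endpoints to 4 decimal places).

Golden section search for min of f(x) = (x - -3)^2 on [-8, -1].
Each step: x1 = a + (1 - rho)(b - a), x2 = a + rho(b - a); if f(x1) < f(x2) keep [a, x2], otherwise keep [x1, b].
Step 1: [-8.0000, -1.0000], x1=-5.3260 (f=5.4103), x2=-3.6740 (f=0.4543); f(x1) > f(x2) => keep [-5.3260, -1.0000]
Step 2: [-5.3260, -1.0000], x1=-3.6735 (f=0.4536), x2=-2.6525 (f=0.1207); f(x1) > f(x2) => keep [-3.6735, -1.0000]
Step 3: [-3.6735, -1.0000], x1=-2.6522 (f=0.1210), x2=-2.0213 (f=0.9579); f(x1) < f(x2) => keep [-3.6735, -2.0213]
Final interval: [-3.6735, -2.0213]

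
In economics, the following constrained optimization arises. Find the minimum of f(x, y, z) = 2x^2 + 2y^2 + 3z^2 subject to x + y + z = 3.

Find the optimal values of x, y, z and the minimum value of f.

Using Lagrange multipliers on f = 2x^2 + 2y^2 + 3z^2 with constraint x + y + z = 3:
Conditions: 2*2*x = lambda, 2*2*y = lambda, 2*3*z = lambda
So x = lambda/4, y = lambda/4, z = lambda/6
Substituting into constraint: lambda * (2/3) = 3
lambda = 9/2
x = 9/8, y = 9/8, z = 3/4
Minimum value = 27/4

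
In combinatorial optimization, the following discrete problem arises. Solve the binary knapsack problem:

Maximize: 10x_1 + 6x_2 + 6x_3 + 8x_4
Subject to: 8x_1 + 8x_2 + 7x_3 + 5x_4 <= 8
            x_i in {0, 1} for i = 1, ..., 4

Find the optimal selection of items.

Items: item 1 (v=10, w=8), item 2 (v=6, w=8), item 3 (v=6, w=7), item 4 (v=8, w=5)
Capacity: 8
Checking all 16 subsets (w = total weight, v = total value):
  {}: w = 0, v = 0
  {1}: w = 8, v = 10
  {2}: w = 8, v = 6
  {3}: w = 7, v = 6
  {4}: w = 5, v = 8
  {1, 2}: w = 16 > 8, infeasible
  {1, 3}: w = 15 > 8, infeasible
  {1, 4}: w = 13 > 8, infeasible
  {2, 3}: w = 15 > 8, infeasible
  {2, 4}: w = 13 > 8, infeasible
  {3, 4}: w = 12 > 8, infeasible
  {1, 2, 3}: w = 23 > 8, infeasible
  {1, 2, 4}: w = 21 > 8, infeasible
  {1, 3, 4}: w = 20 > 8, infeasible
  {2, 3, 4}: w = 20 > 8, infeasible
  {1, 2, 3, 4}: w = 28 > 8, infeasible
Best feasible subset: items [1]
Total weight: 8 <= 8, total value: 10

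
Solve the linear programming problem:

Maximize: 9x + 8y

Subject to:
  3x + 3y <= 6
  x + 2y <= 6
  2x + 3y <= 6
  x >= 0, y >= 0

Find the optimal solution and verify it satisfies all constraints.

Feasible vertices: (0, 0), (0, 2), (2, 0)
Objective 9x + 8y at each vertex:
  (0, 0): 0
  (0, 2): 16
  (2, 0): 18
Maximum is 18 at (2, 0).
Verify constraints at (x, y) = (2, 0):
  3*2 + 3*0 = 6 <= 6 (active)
  1*2 + 2*0 = 2 <= 6
  2*2 + 3*0 = 4 <= 6
  x = 2 >= 0, y = 0 >= 0. All constraints satisfied.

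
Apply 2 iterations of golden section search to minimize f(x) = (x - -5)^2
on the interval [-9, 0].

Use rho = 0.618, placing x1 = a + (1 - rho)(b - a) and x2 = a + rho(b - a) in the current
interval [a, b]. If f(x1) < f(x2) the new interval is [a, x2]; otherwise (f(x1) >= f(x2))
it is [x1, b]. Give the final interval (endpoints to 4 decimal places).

Golden section search for min of f(x) = (x - -5)^2 on [-9, 0].
Each step: x1 = a + (1 - rho)(b - a), x2 = a + rho(b - a); if f(x1) < f(x2) keep [a, x2], otherwise keep [x1, b].
Step 1: [-9.0000, 0.0000], x1=-5.5620 (f=0.3158), x2=-3.4380 (f=2.4398); f(x1) < f(x2) => keep [-9.0000, -3.4380]
Step 2: [-9.0000, -3.4380], x1=-6.8753 (f=3.5168), x2=-5.5627 (f=0.3166); f(x1) > f(x2) => keep [-6.8753, -3.4380]
Final interval: [-6.8753, -3.4380]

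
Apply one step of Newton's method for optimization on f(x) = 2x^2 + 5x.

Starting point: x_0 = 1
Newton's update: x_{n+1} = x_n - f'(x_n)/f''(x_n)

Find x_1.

f(x) = 2x^2 + 5x
f'(x) = 4x + (5), f''(x) = 4
Newton step: x_1 = x_0 - f'(x_0)/f''(x_0)
f'(1) = 9
x_1 = 1 - 9/4 = -5/4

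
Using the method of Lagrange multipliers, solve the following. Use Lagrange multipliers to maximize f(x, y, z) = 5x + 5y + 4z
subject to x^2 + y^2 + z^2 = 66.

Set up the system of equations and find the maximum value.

Lagrange conditions: 5 = 2*lambda*x, 5 = 2*lambda*y, 4 = 2*lambda*z
So x:5 = y:5 = z:4, i.e. x = 5t, y = 5t, z = 4t
Constraint: t^2*(5^2 + 5^2 + 4^2) = 66
  t^2 * 66 = 66  =>  t = sqrt(1)
Maximum = 5*5t + 5*5t + 4*4t = 66*sqrt(1) = 66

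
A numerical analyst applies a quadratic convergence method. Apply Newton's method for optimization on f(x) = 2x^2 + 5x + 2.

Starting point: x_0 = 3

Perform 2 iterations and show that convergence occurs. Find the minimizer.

f(x) = 2x^2 + 5x + 2, f'(x) = 4x + (5), f''(x) = 4
Step 1: f'(3) = 17, x_1 = 3 - 17/4 = -5/4
Step 2: f'(-5/4) = 0, x_2 = -5/4 (converged)
Newton's method converges in 1 step for quadratics.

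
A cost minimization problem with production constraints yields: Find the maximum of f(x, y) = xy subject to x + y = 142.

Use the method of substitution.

Substitute y = 142 - x into f(x,y) = xy:
g(x) = x(142 - x) = 142x - x^2
g'(x) = 142 - 2x = 0  =>  x = 71
y = 142 - 71 = 71
Maximum value = 71 * 71 = 5041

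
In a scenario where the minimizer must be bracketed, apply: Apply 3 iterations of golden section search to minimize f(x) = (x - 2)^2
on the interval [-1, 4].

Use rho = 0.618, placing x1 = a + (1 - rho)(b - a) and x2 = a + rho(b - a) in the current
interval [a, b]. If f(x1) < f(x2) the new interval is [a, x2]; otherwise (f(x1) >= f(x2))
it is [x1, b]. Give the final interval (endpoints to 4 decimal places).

Golden section search for min of f(x) = (x - 2)^2 on [-1, 4].
Each step: x1 = a + (1 - rho)(b - a), x2 = a + rho(b - a); if f(x1) < f(x2) keep [a, x2], otherwise keep [x1, b].
Step 1: [-1.0000, 4.0000], x1=0.9100 (f=1.1881), x2=2.0900 (f=0.0081); f(x1) > f(x2) => keep [0.9100, 4.0000]
Step 2: [0.9100, 4.0000], x1=2.0904 (f=0.0082), x2=2.8196 (f=0.6718); f(x1) < f(x2) => keep [0.9100, 2.8196]
Step 3: [0.9100, 2.8196], x1=1.6395 (f=0.1300), x2=2.0901 (f=0.0081); f(x1) > f(x2) => keep [1.6395, 2.8196]
Final interval: [1.6395, 2.8196]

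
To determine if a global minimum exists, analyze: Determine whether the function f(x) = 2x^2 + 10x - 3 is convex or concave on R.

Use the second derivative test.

f(x) = 2x^2 + 10x - 3
f'(x) = 4x + 10
f''(x) = 4
Since f''(x) = 4 > 0 for all x, f is convex on R.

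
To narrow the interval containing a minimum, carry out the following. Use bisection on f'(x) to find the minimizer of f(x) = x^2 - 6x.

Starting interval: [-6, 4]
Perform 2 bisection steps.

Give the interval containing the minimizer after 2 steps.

Finding critical point of f(x) = x^2 - 6x using bisection on f'(x) = 2x + -6.
f'(x) = 0 when x = 3.
Starting interval: [-6, 4]
Step 1: mid = -1, f'(mid) = -8, new interval = [-1, 4]
Step 2: mid = 3/2, f'(mid) = -3, new interval = [3/2, 4]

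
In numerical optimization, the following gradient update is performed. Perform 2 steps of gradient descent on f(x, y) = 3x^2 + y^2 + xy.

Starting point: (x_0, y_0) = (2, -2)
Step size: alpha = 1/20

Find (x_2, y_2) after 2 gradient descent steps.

f(x,y) = 3x^2 + y^2 + xy
grad_x = 6x + 1y, grad_y = 2y + 1x
Step 1: grad = (10, -2), (3/2, -19/10)
Step 2: grad = (71/10, -23/10), (229/200, -357/200)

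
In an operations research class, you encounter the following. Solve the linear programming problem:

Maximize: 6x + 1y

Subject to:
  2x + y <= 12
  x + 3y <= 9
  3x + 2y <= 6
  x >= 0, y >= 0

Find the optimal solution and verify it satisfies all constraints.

Feasible vertices: (0, 0), (0, 3), (2, 0)
Objective 6x + 1y at each vertex:
  (0, 0): 0
  (0, 3): 3
  (2, 0): 12
Maximum is 12 at (2, 0).
Verify constraints at (x, y) = (2, 0):
  2*2 + 1*0 = 4 <= 12
  1*2 + 3*0 = 2 <= 9
  3*2 + 2*0 = 6 <= 6 (active)
  x = 2 >= 0, y = 0 >= 0. All constraints satisfied.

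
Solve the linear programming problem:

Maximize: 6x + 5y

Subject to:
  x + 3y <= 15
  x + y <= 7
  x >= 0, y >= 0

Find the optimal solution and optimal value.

Feasible vertices: (0, 0), (0, 5), (3, 4), (7, 0)
Objective 6x + 5y at each:
  (0, 0): 0
  (0, 5): 25
  (3, 4): 38
  (7, 0): 42
Maximum is 42 at (7, 0).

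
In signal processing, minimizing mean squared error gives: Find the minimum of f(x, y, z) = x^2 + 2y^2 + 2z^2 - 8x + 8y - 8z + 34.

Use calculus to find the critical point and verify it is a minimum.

f(x,y,z) = x^2 + 2y^2 + 2z^2 - 8x + 8y - 8z + 34
df/dx = 2x + (-8) = 0 => x = 4
df/dy = 4y + (8) = 0 => y = -2
df/dz = 4z + (-8) = 0 => z = 2
f(4,-2,2) = 1*(4)^2 + 2*(-2)^2 + 2*(2)^2 + -8*(4) + 8*(-2) + -8*(2) + 34 = 2
Hessian is diagonal with entries 2, 4, 4 > 0, confirmed minimum.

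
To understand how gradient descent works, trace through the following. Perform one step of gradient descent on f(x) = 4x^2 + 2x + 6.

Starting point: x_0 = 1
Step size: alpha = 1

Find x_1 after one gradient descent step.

f(x) = 4x^2 + 2x + 6
f'(x) = 8x + 2
f'(1) = 8*1 + (2) = 10
x_1 = x_0 - alpha * f'(x_0) = 1 - 1 * 10 = -9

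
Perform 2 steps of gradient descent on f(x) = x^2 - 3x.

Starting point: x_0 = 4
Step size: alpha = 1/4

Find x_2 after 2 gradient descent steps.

f(x) = x^2 - 3x, f'(x) = 2x + (-3)
Step 1: f'(4) = 5, x_1 = 4 - 1/4 * 5 = 11/4
Step 2: f'(11/4) = 5/2, x_2 = 11/4 - 1/4 * 5/2 = 17/8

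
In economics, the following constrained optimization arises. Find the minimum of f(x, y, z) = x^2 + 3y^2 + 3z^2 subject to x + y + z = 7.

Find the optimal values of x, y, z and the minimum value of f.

Using Lagrange multipliers on f = x^2 + 3y^2 + 3z^2 with constraint x + y + z = 7:
Conditions: 2*1*x = lambda, 2*3*y = lambda, 2*3*z = lambda
So x = lambda/2, y = lambda/6, z = lambda/6
Substituting into constraint: lambda * (5/6) = 7
lambda = 42/5
x = 21/5, y = 7/5, z = 7/5
Minimum value = 147/5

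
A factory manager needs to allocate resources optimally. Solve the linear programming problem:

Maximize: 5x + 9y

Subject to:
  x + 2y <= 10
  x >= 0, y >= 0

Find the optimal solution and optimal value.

The feasible region has vertices at [(0, 0), (10, 0), (0, 5)].
Checking objective 5x + 9y at each vertex:
  (0, 0): 5*0 + 9*0 = 0
  (10, 0): 5*10 + 9*0 = 50
  (0, 5): 5*0 + 9*5 = 45
Maximum is 50 at (10, 0).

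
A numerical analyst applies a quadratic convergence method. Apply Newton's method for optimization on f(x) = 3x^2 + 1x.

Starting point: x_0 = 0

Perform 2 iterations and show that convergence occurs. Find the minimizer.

f(x) = 3x^2 + 1x, f'(x) = 6x + (1), f''(x) = 6
Step 1: f'(0) = 1, x_1 = 0 - 1/6 = -1/6
Step 2: f'(-1/6) = 0, x_2 = -1/6 (converged)
Newton's method converges in 1 step for quadratics.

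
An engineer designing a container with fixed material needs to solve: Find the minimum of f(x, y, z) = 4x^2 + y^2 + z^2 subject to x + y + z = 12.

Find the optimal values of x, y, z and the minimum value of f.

Using Lagrange multipliers on f = 4x^2 + y^2 + z^2 with constraint x + y + z = 12:
Conditions: 2*4*x = lambda, 2*1*y = lambda, 2*1*z = lambda
So x = lambda/8, y = lambda/2, z = lambda/2
Substituting into constraint: lambda * (9/8) = 12
lambda = 32/3
x = 4/3, y = 16/3, z = 16/3
Minimum value = 64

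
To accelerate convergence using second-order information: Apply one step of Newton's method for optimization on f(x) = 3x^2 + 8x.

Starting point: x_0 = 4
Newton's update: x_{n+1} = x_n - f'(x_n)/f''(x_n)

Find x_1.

f(x) = 3x^2 + 8x
f'(x) = 6x + (8), f''(x) = 6
Newton step: x_1 = x_0 - f'(x_0)/f''(x_0)
f'(4) = 32
x_1 = 4 - 32/6 = -4/3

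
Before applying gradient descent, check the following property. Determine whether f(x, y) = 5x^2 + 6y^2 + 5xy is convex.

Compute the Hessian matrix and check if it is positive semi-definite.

f(x,y) = 5x^2 + 6y^2 + 5xy
Hessian H = [[10, 5], [5, 12]]
trace(H) = 22, det(H) = 95
Eigenvalues: (22 +/- sqrt(104)) / 2 = 16.1, 5.901
Since both eigenvalues > 0, f is convex.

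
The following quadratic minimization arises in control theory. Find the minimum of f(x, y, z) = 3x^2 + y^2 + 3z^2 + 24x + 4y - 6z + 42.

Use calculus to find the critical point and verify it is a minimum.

f(x,y,z) = 3x^2 + y^2 + 3z^2 + 24x + 4y - 6z + 42
df/dx = 6x + (24) = 0 => x = -4
df/dy = 2y + (4) = 0 => y = -2
df/dz = 6z + (-6) = 0 => z = 1
f(-4,-2,1) = 3*(-4)^2 + 1*(-2)^2 + 3*(1)^2 + 24*(-4) + 4*(-2) + -6*(1) + 42 = -13
Hessian is diagonal with entries 6, 2, 6 > 0, confirmed minimum.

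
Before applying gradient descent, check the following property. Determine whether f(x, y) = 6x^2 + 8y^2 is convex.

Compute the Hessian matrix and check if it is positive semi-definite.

f(x,y) = 6x^2 + 8y^2
Hessian H = [[12, 0], [0, 16]]
trace(H) = 28, det(H) = 192
Eigenvalues: (28 +/- sqrt(16)) / 2 = 16, 12
Since both eigenvalues > 0, f is convex.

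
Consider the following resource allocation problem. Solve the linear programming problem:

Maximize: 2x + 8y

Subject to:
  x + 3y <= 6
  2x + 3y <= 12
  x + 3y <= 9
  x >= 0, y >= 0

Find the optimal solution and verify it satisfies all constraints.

Feasible vertices: (0, 0), (0, 2), (6, 0)
Objective 2x + 8y at each vertex:
  (0, 0): 0
  (0, 2): 16
  (6, 0): 12
Maximum is 16 at (0, 2).
Verify constraints at (x, y) = (0, 2):
  1*0 + 3*2 = 6 <= 6 (active)
  2*0 + 3*2 = 6 <= 12
  1*0 + 3*2 = 6 <= 9
  x = 0 >= 0, y = 2 >= 0. All constraints satisfied.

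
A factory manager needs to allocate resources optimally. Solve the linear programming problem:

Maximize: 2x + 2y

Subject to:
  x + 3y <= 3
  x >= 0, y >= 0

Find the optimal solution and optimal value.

The feasible region has vertices at [(0, 0), (3, 0), (0, 1)].
Checking objective 2x + 2y at each vertex:
  (0, 0): 2*0 + 2*0 = 0
  (3, 0): 2*3 + 2*0 = 6
  (0, 1): 2*0 + 2*1 = 2
Maximum is 6 at (3, 0).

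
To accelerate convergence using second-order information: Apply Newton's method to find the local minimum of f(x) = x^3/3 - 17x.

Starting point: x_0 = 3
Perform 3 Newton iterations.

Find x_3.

f(x) = x^3/3 - 17x
f'(x) = x^2 - 17, f''(x) = 2x
Newton update: x_{n+1} = x_n - (x_n^2 - 17)/(2*x_n)
Step 1: x_0 = 3, f'=-8, f''=6, x_1 = 13/3
Step 2: x_1 = 13/3, f'=16/9, f''=26/3, x_2 = 161/39
Step 3: x_2 = 161/39, f'=64/1521, f''=322/39, x_3 = 25889/6279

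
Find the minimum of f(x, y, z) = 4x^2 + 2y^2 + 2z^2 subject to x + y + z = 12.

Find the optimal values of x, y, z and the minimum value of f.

Using Lagrange multipliers on f = 4x^2 + 2y^2 + 2z^2 with constraint x + y + z = 12:
Conditions: 2*4*x = lambda, 2*2*y = lambda, 2*2*z = lambda
So x = lambda/8, y = lambda/4, z = lambda/4
Substituting into constraint: lambda * (5/8) = 12
lambda = 96/5
x = 12/5, y = 24/5, z = 24/5
Minimum value = 576/5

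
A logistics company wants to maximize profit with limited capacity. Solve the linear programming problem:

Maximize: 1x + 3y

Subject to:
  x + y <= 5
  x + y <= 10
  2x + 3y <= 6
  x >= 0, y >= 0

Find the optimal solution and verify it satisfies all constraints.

Feasible vertices: (0, 0), (0, 2), (3, 0)
Objective 1x + 3y at each vertex:
  (0, 0): 0
  (0, 2): 6
  (3, 0): 3
Maximum is 6 at (0, 2).
Verify constraints at (x, y) = (0, 2):
  1*0 + 1*2 = 2 <= 5
  1*0 + 1*2 = 2 <= 10
  2*0 + 3*2 = 6 <= 6 (active)
  x = 0 >= 0, y = 2 >= 0. All constraints satisfied.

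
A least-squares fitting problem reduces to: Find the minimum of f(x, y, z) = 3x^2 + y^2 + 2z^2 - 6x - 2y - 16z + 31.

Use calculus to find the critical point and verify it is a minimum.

f(x,y,z) = 3x^2 + y^2 + 2z^2 - 6x - 2y - 16z + 31
df/dx = 6x + (-6) = 0 => x = 1
df/dy = 2y + (-2) = 0 => y = 1
df/dz = 4z + (-16) = 0 => z = 4
f(1,1,4) = 3*(1)^2 + 1*(1)^2 + 2*(4)^2 + -6*(1) + -2*(1) + -16*(4) + 31 = -5
Hessian is diagonal with entries 6, 2, 4 > 0, confirmed minimum.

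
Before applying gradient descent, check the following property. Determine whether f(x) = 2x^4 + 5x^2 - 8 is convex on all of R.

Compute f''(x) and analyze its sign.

f(x) = 2x^4 + 5x^2 - 8
f'(x) = 8x^3 + 10x
f''(x) = 24x^2 + 10
f''(x) = 24x^2 + 10 >= 10 > 0 for all x
Therefore, f is convex on R.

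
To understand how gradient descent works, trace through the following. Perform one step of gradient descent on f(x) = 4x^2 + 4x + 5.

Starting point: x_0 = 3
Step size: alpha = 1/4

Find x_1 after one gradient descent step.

f(x) = 4x^2 + 4x + 5
f'(x) = 8x + 4
f'(3) = 8*3 + (4) = 28
x_1 = x_0 - alpha * f'(x_0) = 3 - 1/4 * 28 = -4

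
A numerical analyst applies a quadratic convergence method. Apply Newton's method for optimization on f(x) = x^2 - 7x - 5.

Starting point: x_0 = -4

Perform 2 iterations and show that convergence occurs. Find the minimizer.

f(x) = x^2 - 7x - 5, f'(x) = 2x + (-7), f''(x) = 2
Step 1: f'(-4) = -15, x_1 = -4 - -15/2 = 7/2
Step 2: f'(7/2) = 0, x_2 = 7/2 (converged)
Newton's method converges in 1 step for quadratics.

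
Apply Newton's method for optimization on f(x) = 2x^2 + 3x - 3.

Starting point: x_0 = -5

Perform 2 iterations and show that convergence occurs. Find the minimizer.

f(x) = 2x^2 + 3x - 3, f'(x) = 4x + (3), f''(x) = 4
Step 1: f'(-5) = -17, x_1 = -5 - -17/4 = -3/4
Step 2: f'(-3/4) = 0, x_2 = -3/4 (converged)
Newton's method converges in 1 step for quadratics.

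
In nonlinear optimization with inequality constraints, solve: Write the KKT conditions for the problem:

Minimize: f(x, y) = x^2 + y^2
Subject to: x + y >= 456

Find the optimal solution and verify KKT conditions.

KKT conditions for min x^2 + y^2 s.t. x + y >= 456:
Stationarity: 2x = mu, 2y = mu
So x = y = mu/2.
Complementary slackness: mu*(x + y - 456) = 0
Primal feasibility: x + y >= 456; dual feasibility: mu >= 0
If mu = 0 then x = y = 0, but 0 + 0 < 456 is infeasible, so the constraint is active.
Constraint active: x + y = 2*(mu/2) = 456 => mu = 456
x = y = 228, f = 103968
Verify: stationarity 2*228 = 456 = mu; primal 228 + 228 = 456 >= 456; dual mu = 456 >= 0; complementary slackness 456*(456 - 456) = 0. All KKT conditions hold.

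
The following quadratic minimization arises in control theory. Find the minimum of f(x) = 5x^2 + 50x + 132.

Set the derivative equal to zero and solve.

f(x) = 5x^2 + 50x + 132
f'(x) = 10x + (50) = 0
x = -50/10 = -5
f(-5) = 7
Since f''(x) = 10 > 0, this is a minimum.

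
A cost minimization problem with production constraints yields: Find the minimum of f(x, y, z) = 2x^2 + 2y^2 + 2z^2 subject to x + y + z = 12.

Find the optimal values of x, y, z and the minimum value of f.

Using Lagrange multipliers on f = 2x^2 + 2y^2 + 2z^2 with constraint x + y + z = 12:
Conditions: 2*2*x = lambda, 2*2*y = lambda, 2*2*z = lambda
So x = lambda/4, y = lambda/4, z = lambda/4
Substituting into constraint: lambda * (3/4) = 12
lambda = 16
x = 4, y = 4, z = 4
Minimum value = 96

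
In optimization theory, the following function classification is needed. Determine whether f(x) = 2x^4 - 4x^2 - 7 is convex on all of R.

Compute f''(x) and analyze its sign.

f(x) = 2x^4 - 4x^2 - 7
f'(x) = 8x^3 + -8x
f''(x) = 24x^2 + -8
f''(0) = -8 < 0, so not convex near x = 0
Therefore, f is not globally convex on R.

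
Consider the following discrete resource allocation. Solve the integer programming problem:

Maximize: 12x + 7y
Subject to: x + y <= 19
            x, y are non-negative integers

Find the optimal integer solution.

Objective: 12x + 7y, constraint: x + y <= 19
Coefficient of x is 12 >= coefficient of y is 7, so allocate the entire budget to x.
Optimal: x = 19, y = 0, value = 228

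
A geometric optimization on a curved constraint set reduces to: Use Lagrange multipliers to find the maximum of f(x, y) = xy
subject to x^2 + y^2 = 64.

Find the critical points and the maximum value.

Lagrange conditions: y = 2*lambda*x and x = 2*lambda*y
If x = 0 then y = 0, violating the constraint, so x, y != 0.
Dividing: y/x = x/y => x^2 = y^2 => y = x or y = -x
Constraint: 2x^2 = 64 => x^2 = 32 => x = +/-sqrt(32)
Critical points: (sqrt(32), sqrt(32)), (-sqrt(32), -sqrt(32)), (sqrt(32), -sqrt(32)), (-sqrt(32), sqrt(32))
  y = x:  xy = x^2 = 32  at (sqrt(32), sqrt(32)) and (-sqrt(32), -sqrt(32))
  y = -x: xy = -x^2 = -32 at (sqrt(32), -sqrt(32)) and (-sqrt(32), sqrt(32))
Maximum xy = 32 at (sqrt(32), sqrt(32)) and (-sqrt(32), -sqrt(32))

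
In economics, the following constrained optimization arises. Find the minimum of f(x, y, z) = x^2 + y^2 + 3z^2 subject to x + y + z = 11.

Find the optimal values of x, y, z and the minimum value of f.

Using Lagrange multipliers on f = x^2 + y^2 + 3z^2 with constraint x + y + z = 11:
Conditions: 2*1*x = lambda, 2*1*y = lambda, 2*3*z = lambda
So x = lambda/2, y = lambda/2, z = lambda/6
Substituting into constraint: lambda * (7/6) = 11
lambda = 66/7
x = 33/7, y = 33/7, z = 11/7
Minimum value = 363/7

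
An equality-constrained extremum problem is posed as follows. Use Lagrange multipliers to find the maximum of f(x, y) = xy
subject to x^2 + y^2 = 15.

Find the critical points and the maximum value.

Lagrange conditions: y = 2*lambda*x and x = 2*lambda*y
If x = 0 then y = 0, violating the constraint, so x, y != 0.
Dividing: y/x = x/y => x^2 = y^2 => y = x or y = -x
Constraint: 2x^2 = 15 => x^2 = 15/2 => x = +/-sqrt(15/2)
Critical points: (sqrt(15/2), sqrt(15/2)), (-sqrt(15/2), -sqrt(15/2)), (sqrt(15/2), -sqrt(15/2)), (-sqrt(15/2), sqrt(15/2))
  y = x:  xy = x^2 = 15/2  at (sqrt(15/2), sqrt(15/2)) and (-sqrt(15/2), -sqrt(15/2))
  y = -x: xy = -x^2 = -15/2 at (sqrt(15/2), -sqrt(15/2)) and (-sqrt(15/2), sqrt(15/2))
Maximum xy = 15/2 at (sqrt(15/2), sqrt(15/2)) and (-sqrt(15/2), -sqrt(15/2))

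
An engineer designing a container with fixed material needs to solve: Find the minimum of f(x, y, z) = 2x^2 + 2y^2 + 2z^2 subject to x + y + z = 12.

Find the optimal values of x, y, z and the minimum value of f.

Using Lagrange multipliers on f = 2x^2 + 2y^2 + 2z^2 with constraint x + y + z = 12:
Conditions: 2*2*x = lambda, 2*2*y = lambda, 2*2*z = lambda
So x = lambda/4, y = lambda/4, z = lambda/4
Substituting into constraint: lambda * (3/4) = 12
lambda = 16
x = 4, y = 4, z = 4
Minimum value = 96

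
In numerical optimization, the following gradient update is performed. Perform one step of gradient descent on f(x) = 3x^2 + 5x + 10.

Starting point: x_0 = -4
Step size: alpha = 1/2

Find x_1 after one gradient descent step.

f(x) = 3x^2 + 5x + 10
f'(x) = 6x + 5
f'(-4) = 6*-4 + (5) = -19
x_1 = x_0 - alpha * f'(x_0) = -4 - 1/2 * -19 = 11/2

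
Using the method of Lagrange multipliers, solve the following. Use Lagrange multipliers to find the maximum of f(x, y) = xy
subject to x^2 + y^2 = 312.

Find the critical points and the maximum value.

Lagrange conditions: y = 2*lambda*x and x = 2*lambda*y
If x = 0 then y = 0, violating the constraint, so x, y != 0.
Dividing: y/x = x/y => x^2 = y^2 => y = x or y = -x
Constraint: 2x^2 = 312 => x^2 = 156 => x = +/-sqrt(156)
Critical points: (sqrt(156), sqrt(156)), (-sqrt(156), -sqrt(156)), (sqrt(156), -sqrt(156)), (-sqrt(156), sqrt(156))
  y = x:  xy = x^2 = 156  at (sqrt(156), sqrt(156)) and (-sqrt(156), -sqrt(156))
  y = -x: xy = -x^2 = -156 at (sqrt(156), -sqrt(156)) and (-sqrt(156), sqrt(156))
Maximum xy = 156 at (sqrt(156), sqrt(156)) and (-sqrt(156), -sqrt(156))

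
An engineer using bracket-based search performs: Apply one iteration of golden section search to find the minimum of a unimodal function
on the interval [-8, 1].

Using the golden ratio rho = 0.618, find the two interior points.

Golden section search on [-8, 1].
Golden ratio rho = 0.618 (approx).
Interior points:
  x_1 = -8 + (1-0.618)*9 = -4.5620
  x_2 = -8 + 0.618*9 = -2.4380
Compare f(x_1) and f(x_2) to determine which subinterval to keep.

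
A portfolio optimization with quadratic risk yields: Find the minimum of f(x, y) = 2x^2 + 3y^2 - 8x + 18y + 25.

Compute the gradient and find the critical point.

f(x,y) = 2x^2 + 3y^2 - 8x + 18y + 25
df/dx = 4x + (-8) = 0  =>  x = 2
df/dy = 6y + (18) = 0  =>  y = -3
f(2, -3) = 2*(2)^2 + 3*(-3)^2 + -8*(2) + 18*(-3) + 25 = -10
Hessian is diagonal with entries 4, 6 > 0, so this is a minimum.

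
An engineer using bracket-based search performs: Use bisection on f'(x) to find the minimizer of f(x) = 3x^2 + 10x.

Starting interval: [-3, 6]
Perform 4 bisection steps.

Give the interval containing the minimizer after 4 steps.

Finding critical point of f(x) = 3x^2 + 10x using bisection on f'(x) = 6x + 10.
f'(x) = 0 when x = -5/3.
Starting interval: [-3, 6]
Step 1: mid = 3/2, f'(mid) = 19, new interval = [-3, 3/2]
Step 2: mid = -3/4, f'(mid) = 11/2, new interval = [-3, -3/4]
Step 3: mid = -15/8, f'(mid) = -5/4, new interval = [-15/8, -3/4]
Step 4: mid = -21/16, f'(mid) = 17/8, new interval = [-15/8, -21/16]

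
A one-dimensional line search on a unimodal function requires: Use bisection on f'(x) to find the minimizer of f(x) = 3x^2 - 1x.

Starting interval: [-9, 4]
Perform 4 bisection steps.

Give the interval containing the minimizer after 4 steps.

Finding critical point of f(x) = 3x^2 - 1x using bisection on f'(x) = 6x + -1.
f'(x) = 0 when x = 1/6.
Starting interval: [-9, 4]
Step 1: mid = -5/2, f'(mid) = -16, new interval = [-5/2, 4]
Step 2: mid = 3/4, f'(mid) = 7/2, new interval = [-5/2, 3/4]
Step 3: mid = -7/8, f'(mid) = -25/4, new interval = [-7/8, 3/4]
Step 4: mid = -1/16, f'(mid) = -11/8, new interval = [-1/16, 3/4]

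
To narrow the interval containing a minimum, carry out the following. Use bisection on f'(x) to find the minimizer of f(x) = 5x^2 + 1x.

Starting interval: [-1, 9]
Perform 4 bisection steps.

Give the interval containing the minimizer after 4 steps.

Finding critical point of f(x) = 5x^2 + 1x using bisection on f'(x) = 10x + 1.
f'(x) = 0 when x = -1/10.
Starting interval: [-1, 9]
Step 1: mid = 4, f'(mid) = 41, new interval = [-1, 4]
Step 2: mid = 3/2, f'(mid) = 16, new interval = [-1, 3/2]
Step 3: mid = 1/4, f'(mid) = 7/2, new interval = [-1, 1/4]
Step 4: mid = -3/8, f'(mid) = -11/4, new interval = [-3/8, 1/4]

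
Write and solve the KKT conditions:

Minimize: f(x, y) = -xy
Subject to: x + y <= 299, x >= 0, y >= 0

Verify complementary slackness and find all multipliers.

Problem: min -xy s.t. x + y <= 299 (multiplier lambda), x >= 0 (mu_x), y >= 0 (mu_y)
KKT stationarity: -y + lambda - mu_x = 0, -x + lambda - mu_y = 0, with lambda, mu_x, mu_y >= 0
Complementary slackness: lambda*(x + y - 299) = 0, mu_x*x = 0, mu_y*y = 0
If lambda = 0: y = -mu_x <= 0 and x = -mu_y <= 0 force x = y = 0 with f = 0; but x = y = 299/2 is feasible with f = -89401/4 < 0, so this is not the minimum. Hence lambda > 0 and x + y = 299.
Try x > 0, y > 0 (so mu_x = mu_y = 0): y = lambda, x = lambda => x = y = lambda
x + y = 299 => 2*lambda = 299 => lambda = 299/2
x* = y* = 299/2 > 0, consistent with mu_x = mu_y = 0.
(Any feasible point with x = 0 or y = 0 has f = 0 > -89401/4, so the minimum is not on those boundaries.)
min(-xy) = -89401/4 (i.e. max xy = 89401/4)
Multipliers: lambda = 299/2, mu_x = 0, mu_y = 0
Complementary slackness: lambda*(x + y - 299) = 299/2*(299/2 + 299/2 - 299) = 0, mu_x*x = 0*299/2 = 0, mu_y*y = 0*299/2 = 0. Satisfied.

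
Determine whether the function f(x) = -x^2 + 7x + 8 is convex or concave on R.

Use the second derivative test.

f(x) = -x^2 + 7x + 8
f'(x) = -2x + 7
f''(x) = -2
Since f''(x) = -2 < 0 for all x, f is concave on R.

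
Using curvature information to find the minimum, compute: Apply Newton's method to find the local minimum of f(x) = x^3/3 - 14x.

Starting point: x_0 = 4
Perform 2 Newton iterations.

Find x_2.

f(x) = x^3/3 - 14x
f'(x) = x^2 - 14, f''(x) = 2x
Newton update: x_{n+1} = x_n - (x_n^2 - 14)/(2*x_n)
Step 1: x_0 = 4, f'=2, f''=8, x_1 = 15/4
Step 2: x_1 = 15/4, f'=1/16, f''=15/2, x_2 = 449/120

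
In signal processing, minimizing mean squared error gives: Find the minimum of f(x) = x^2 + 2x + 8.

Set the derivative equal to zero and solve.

f(x) = x^2 + 2x + 8
f'(x) = 2x + (2) = 0
x = -2/2 = -1
f(-1) = 7
Since f''(x) = 2 > 0, this is a minimum.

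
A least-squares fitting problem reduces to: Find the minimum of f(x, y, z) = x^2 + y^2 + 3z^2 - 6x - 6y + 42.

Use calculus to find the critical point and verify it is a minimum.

f(x,y,z) = x^2 + y^2 + 3z^2 - 6x - 6y + 42
df/dx = 2x + (-6) = 0 => x = 3
df/dy = 2y + (-6) = 0 => y = 3
df/dz = 6z + (0) = 0 => z = 0
f(3,3,0) = 1*(3)^2 + 1*(3)^2 + 3*(0)^2 + -6*(3) + -6*(3) + 42 = 24
Hessian is diagonal with entries 2, 2, 6 > 0, confirmed minimum.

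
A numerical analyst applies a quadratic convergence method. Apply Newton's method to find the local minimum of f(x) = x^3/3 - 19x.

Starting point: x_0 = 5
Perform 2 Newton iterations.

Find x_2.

f(x) = x^3/3 - 19x
f'(x) = x^2 - 19, f''(x) = 2x
Newton update: x_{n+1} = x_n - (x_n^2 - 19)/(2*x_n)
Step 1: x_0 = 5, f'=6, f''=10, x_1 = 22/5
Step 2: x_1 = 22/5, f'=9/25, f''=44/5, x_2 = 959/220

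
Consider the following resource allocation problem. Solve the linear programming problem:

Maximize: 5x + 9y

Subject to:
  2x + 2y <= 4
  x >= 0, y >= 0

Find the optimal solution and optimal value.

The feasible region has vertices at [(0, 0), (2, 0), (0, 2)].
Checking objective 5x + 9y at each vertex:
  (0, 0): 5*0 + 9*0 = 0
  (2, 0): 5*2 + 9*0 = 10
  (0, 2): 5*0 + 9*2 = 18
Maximum is 18 at (0, 2).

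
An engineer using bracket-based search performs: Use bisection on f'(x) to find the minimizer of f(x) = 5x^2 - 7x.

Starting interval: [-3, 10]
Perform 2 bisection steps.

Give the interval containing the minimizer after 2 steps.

Finding critical point of f(x) = 5x^2 - 7x using bisection on f'(x) = 10x + -7.
f'(x) = 0 when x = 7/10.
Starting interval: [-3, 10]
Step 1: mid = 7/2, f'(mid) = 28, new interval = [-3, 7/2]
Step 2: mid = 1/4, f'(mid) = -9/2, new interval = [1/4, 7/2]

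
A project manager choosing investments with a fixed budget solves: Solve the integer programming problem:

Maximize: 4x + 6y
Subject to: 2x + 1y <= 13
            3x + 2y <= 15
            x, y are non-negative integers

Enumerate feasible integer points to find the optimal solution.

Constraint 1: 2x + 1y <= 13
Constraint 2: 3x + 2y <= 15
Feasible x range (need y >= 0): 0 <= x <= min(13/2, 15/3) => x in {0, ..., 5}.
Enumerate feasible integer points row by row (the coefficient of y is 6 > 0, so for each x the largest feasible y gives the best value):
  x = 0: y <= min((13 - 2*0)/1, (15 - 3*0)/2) => y in {0, ..., 7}; best 4*0 + 6*7 = 42
  x = 1: y <= min((13 - 2*1)/1, (15 - 3*1)/2) => y in {0, ..., 6}; best 4*1 + 6*6 = 40
  x = 2: y <= min((13 - 2*2)/1, (15 - 3*2)/2) => y in {0, ..., 4}; best 4*2 + 6*4 = 32
  x = 3: y <= min((13 - 2*3)/1, (15 - 3*3)/2) => y in {0, ..., 3}; best 4*3 + 6*3 = 30
  x = 4: y <= min((13 - 2*4)/1, (15 - 3*4)/2) => y in {0, ..., 1}; best 4*4 + 6*1 = 22
  x = 5: y <= min((13 - 2*5)/1, (15 - 3*5)/2) => y in {0}; best 4*5 + 6*0 = 20
The maximum 4x + 6y = 42 is achieved at x = 0, y = 7.
Check: 2*0 + 1*7 = 7 <= 13 and 3*0 + 2*7 = 14 <= 15.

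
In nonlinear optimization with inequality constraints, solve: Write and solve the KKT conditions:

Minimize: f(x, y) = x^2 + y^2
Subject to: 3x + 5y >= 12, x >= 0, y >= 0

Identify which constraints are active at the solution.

KKT conditions for min x^2 + y^2 s.t. 3x + 5y >= 12, x >= 0, y >= 0:
Stationarity: 2x = mu*3 + mu_x, 2y = mu*5 + mu_y, with mu, mu_x, mu_y >= 0
Complementary slackness: mu*(3x + 5y - 12) = 0, mu_x*x = 0, mu_y*y = 0
(0, 0) is infeasible (3*0 + 5*0 < 12), so if mu = 0 stationarity would force x = mu_x/2 >= 0, y = mu_y/2 >= 0 with mu_x*x = mu_y*y = 0, i.e. x = y = 0: contradiction. Hence mu > 0 and 3x + 5y = 12 is active.
Try x > 0, y > 0 (so mu_x = mu_y = 0): x = 3*mu/2, y = 5*mu/2
Substitute: 3*(3*mu/2) + 5*(5*mu/2) = 12
  mu*34/2 = 12 => mu = 12/17
x* = 18/17 > 0, y* = 30/17 > 0, consistent with mu_x = mu_y = 0.
f is convex and the constraints are linear, so this KKT point is the global minimum.
f* = 72/17
Active constraints: 3x + 5y >= 12 (holds with equality, mu = 12/17 > 0); x >= 0 and y >= 0 are inactive (mu_x = mu_y = 0).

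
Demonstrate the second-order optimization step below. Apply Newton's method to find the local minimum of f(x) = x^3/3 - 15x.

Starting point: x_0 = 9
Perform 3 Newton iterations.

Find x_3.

f(x) = x^3/3 - 15x
f'(x) = x^2 - 15, f''(x) = 2x
Newton update: x_{n+1} = x_n - (x_n^2 - 15)/(2*x_n)
Step 1: x_0 = 9, f'=66, f''=18, x_1 = 16/3
Step 2: x_1 = 16/3, f'=121/9, f''=32/3, x_2 = 391/96
Step 3: x_2 = 391/96, f'=14641/9216, f''=391/48, x_3 = 291121/75072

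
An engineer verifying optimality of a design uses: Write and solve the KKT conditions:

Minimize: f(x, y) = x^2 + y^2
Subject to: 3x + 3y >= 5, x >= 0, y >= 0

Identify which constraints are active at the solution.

KKT conditions for min x^2 + y^2 s.t. 3x + 3y >= 5, x >= 0, y >= 0:
Stationarity: 2x = mu*3 + mu_x, 2y = mu*3 + mu_y, with mu, mu_x, mu_y >= 0
Complementary slackness: mu*(3x + 3y - 5) = 0, mu_x*x = 0, mu_y*y = 0
(0, 0) is infeasible (3*0 + 3*0 < 5), so if mu = 0 stationarity would force x = mu_x/2 >= 0, y = mu_y/2 >= 0 with mu_x*x = mu_y*y = 0, i.e. x = y = 0: contradiction. Hence mu > 0 and 3x + 3y = 5 is active.
Try x > 0, y > 0 (so mu_x = mu_y = 0): x = 3*mu/2, y = 3*mu/2
Substitute: 3*(3*mu/2) + 3*(3*mu/2) = 5
  mu*18/2 = 5 => mu = 5/9
x* = 5/6 > 0, y* = 5/6 > 0, consistent with mu_x = mu_y = 0.
f is convex and the constraints are linear, so this KKT point is the global minimum.
f* = 25/18
Active constraints: 3x + 3y >= 5 (holds with equality, mu = 5/9 > 0); x >= 0 and y >= 0 are inactive (mu_x = mu_y = 0).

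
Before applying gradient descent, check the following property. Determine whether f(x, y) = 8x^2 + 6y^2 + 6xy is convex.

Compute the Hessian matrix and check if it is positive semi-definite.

f(x,y) = 8x^2 + 6y^2 + 6xy
Hessian H = [[16, 6], [6, 12]]
trace(H) = 28, det(H) = 156
Eigenvalues: (28 +/- sqrt(160)) / 2 = 20.32, 7.675
Since both eigenvalues > 0, f is convex.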